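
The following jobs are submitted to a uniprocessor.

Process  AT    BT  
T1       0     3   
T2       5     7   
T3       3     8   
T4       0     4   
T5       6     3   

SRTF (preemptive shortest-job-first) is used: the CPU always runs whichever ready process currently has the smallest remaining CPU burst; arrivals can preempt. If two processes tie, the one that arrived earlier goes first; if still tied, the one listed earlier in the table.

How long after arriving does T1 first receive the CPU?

0

Schedule: | T1 0-3 | T4 3-7 | T5 7-10 | T2 10-17 | T3 17-25 |
Completion: T1=3  T2=17  T3=25  T4=7  T5=10
Response(T1) = first start − arrival = 0 − 0 = 0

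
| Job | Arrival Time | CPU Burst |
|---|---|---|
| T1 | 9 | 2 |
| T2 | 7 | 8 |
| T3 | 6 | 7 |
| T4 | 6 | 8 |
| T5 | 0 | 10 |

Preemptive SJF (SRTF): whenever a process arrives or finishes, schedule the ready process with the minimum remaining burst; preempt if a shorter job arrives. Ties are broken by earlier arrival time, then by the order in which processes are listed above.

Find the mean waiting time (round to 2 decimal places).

8.00

Timeline: | T5 0-10 | T1 10-12 | T3 12-19 | T4 19-27 | T2 27-35 |
Completion: T1=12  T2=35  T3=19  T4=27  T5=10
Turnaround (C−A): T1=3  T2=28  T3=13  T4=21  T5=10
Waiting times: T1=1, T2=20, T3=6, T4=13, T5=0
Average waiting = (1+20+6+13+0) / 5 = 40/5 = 8.00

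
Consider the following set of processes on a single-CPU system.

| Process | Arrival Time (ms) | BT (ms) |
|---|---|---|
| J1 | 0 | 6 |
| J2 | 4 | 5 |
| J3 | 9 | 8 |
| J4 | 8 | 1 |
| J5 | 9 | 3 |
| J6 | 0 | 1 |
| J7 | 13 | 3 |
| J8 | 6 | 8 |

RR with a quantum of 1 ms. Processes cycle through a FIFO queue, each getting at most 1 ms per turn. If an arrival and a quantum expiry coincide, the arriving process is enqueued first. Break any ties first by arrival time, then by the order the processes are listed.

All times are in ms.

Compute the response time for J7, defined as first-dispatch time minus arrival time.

4

Gantt: | J1 0-1 | J6 1-2 | J1 2-4 | J2 4-5 | J1 5-6 | J2 6-7 | J8 7-8 | J1 8-9 | J2 9-10 | J4 10-11 | J8 11-12 | J3 12-13 | J5 13-14 | J1 14-15 | J2 15-16 | J8 16-17 | J7 17-18 | J3 18-19 | J5 19-20 | J2 20-21 | J8 21-22 | J7 22-23 | J3 23-24 | J5 24-25 | J8 25-26 | J7 26-27 | J3 27-28 | J8 28-29 | J3 29-30 | J8 30-31 | J3 31-32 | J8 32-33 | J3 33-35 |
Completion: J1=15  J2=21  J3=35  J4=11  J5=25  J6=2  J7=27  J8=33
Response(J7) = first start − arrival = 17 − 13 = 4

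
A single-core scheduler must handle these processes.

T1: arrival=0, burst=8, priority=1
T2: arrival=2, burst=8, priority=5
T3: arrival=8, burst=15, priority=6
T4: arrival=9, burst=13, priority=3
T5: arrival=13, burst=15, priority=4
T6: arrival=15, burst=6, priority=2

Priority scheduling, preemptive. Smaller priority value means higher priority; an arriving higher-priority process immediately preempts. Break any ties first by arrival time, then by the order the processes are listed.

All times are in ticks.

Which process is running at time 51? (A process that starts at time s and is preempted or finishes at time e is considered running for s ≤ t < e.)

T3

Gantt: | T1 0-8 | T2 8-9 | T4 9-15 | T6 15-21 | T4 21-28 | T5 28-43 | T2 43-50 | T3 50-65 |
Completion: T1=8  T2=50  T3=65  T4=28  T5=43  T6=21
Turnaround (C−A): T1=8  T2=48  T3=57  T4=19  T5=30  T6=6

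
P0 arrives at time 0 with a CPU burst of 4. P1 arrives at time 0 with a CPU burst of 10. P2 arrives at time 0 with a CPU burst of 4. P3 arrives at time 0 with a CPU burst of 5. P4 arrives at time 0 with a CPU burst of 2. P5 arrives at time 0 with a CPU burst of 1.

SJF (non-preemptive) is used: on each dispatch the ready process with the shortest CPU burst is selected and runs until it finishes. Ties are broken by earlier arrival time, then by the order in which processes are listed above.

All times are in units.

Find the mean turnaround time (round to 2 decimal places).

Timeline: | P5 0-1 | P4 1-3 | P0 3-7 | P2 7-11 | P3 11-16 | P1 16-26 |
Completion: P0=7  P1=26  P2=11  P3=16  P4=3  P5=1
Turnaround times: P0=7, P1=26, P2=11, P3=16, P4=3, P5=1
Average turnaround = (7+26+11+16+3+1) / 6 = 64/6 = 10.67

10.67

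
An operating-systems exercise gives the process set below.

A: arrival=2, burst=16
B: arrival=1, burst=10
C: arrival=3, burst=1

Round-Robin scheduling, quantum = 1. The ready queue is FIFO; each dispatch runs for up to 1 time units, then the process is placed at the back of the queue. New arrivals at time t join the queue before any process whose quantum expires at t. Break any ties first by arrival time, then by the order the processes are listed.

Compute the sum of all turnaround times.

48

Schedule: | idle 0-1 | B 1-2 | A 2-3 | B 3-4 | C 4-5 | A 5-6 | B 6-7 | A 7-8 | B 8-9 | A 9-10 | B 10-11 | A 11-12 | B 12-13 | A 13-14 | B 14-15 | A 15-16 | B 16-17 | A 17-18 | B 18-19 | A 19-20 | B 20-21 | A 21-28 |
Completion: A=28  B=21  C=5
Turnaround = completion − arrival: A=26, B=20, C=2
Total turnaround = 26 + 20 + 2 = 48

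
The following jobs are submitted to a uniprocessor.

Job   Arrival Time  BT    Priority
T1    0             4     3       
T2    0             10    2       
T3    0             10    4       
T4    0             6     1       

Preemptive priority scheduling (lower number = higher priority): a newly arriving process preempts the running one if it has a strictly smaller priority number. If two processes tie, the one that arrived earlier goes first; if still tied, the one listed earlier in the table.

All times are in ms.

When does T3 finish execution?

Gantt: | T4 0-6 | T2 6-16 | T1 16-20 | T3 20-30 |
Completion: T1=20  T2=16  T3=30  T4=6
Turnaround (C−A): T1=20  T2=16  T3=30  T4=6

30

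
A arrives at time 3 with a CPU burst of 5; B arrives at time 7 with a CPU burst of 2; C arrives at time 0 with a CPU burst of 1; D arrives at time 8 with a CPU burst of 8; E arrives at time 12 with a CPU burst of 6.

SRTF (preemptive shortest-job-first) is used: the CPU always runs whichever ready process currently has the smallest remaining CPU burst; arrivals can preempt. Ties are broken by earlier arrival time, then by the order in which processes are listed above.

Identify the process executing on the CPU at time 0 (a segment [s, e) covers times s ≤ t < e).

C

Gantt: | C 0-1 | idle 1-3 | A 3-8 | B 8-10 | D 10-18 | E 18-24 |
Completion: A=8  B=10  C=1  D=18  E=24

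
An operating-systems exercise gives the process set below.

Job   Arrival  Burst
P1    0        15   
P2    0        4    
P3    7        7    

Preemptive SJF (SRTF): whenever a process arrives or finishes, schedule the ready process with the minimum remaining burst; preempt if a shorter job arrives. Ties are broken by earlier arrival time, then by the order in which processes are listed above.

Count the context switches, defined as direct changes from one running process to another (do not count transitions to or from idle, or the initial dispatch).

Gantt: | P2 0-4 | P1 4-7 | P3 7-14 | P1 14-26 |
Completion: P1=26  P2=4  P3=14
Turnaround (C−A): P1=26  P2=4  P3=7

3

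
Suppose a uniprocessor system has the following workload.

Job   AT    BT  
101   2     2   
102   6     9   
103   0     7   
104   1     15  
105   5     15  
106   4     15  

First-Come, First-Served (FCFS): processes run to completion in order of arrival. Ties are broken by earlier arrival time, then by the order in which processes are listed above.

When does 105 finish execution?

Gantt: | 103 0-7 | 104 7-22 | 101 22-24 | 106 24-39 | 105 39-54 | 102 54-63 |
Completion: 101=24  102=63  103=7  104=22  105=54  106=39

54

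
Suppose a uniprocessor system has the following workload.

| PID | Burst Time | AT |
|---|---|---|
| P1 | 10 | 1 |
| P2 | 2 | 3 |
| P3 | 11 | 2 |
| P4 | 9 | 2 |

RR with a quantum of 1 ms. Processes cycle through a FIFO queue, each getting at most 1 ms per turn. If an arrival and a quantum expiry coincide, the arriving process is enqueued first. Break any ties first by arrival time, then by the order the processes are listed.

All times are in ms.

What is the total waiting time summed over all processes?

Schedule: | idle 0-1 | P1 1-2 | P3 2-3 | P4 3-4 | P1 4-5 | P2 5-6 | P3 6-7 | P4 7-8 | P1 8-9 | P2 9-10 | P3 10-11 | P4 11-12 | P1 12-13 | P3 13-14 | P4 14-15 | P1 15-16 | P3 16-17 | P4 17-18 | P1 18-19 | P3 19-20 | P4 20-21 | P1 21-22 | P3 22-23 | P4 23-24 | P1 24-25 | P3 25-26 | P4 26-27 | P1 27-28 | P3 28-29 | P4 29-30 | P1 30-31 | P3 31-33 |
Completion: P1=31  P2=10  P3=33  P4=30
Waiting = turnaround − burst: P1=20, P2=5, P3=20, P4=19
Total waiting = 20 + 5 + 20 + 19 = 64

64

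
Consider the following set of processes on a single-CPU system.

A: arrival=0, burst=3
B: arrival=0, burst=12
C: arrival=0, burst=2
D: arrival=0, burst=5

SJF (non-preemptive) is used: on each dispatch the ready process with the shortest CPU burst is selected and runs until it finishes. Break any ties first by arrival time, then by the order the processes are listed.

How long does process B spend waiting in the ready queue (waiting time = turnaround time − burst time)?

10

Timeline: | C 0-2 | A 2-5 | D 5-10 | B 10-22 |
Completion: A=5  B=22  C=2  D=10
Turnaround (C−A): A=5  B=22  C=2  D=10
Waiting(B) = turnaround − burst = 22 − 12 = 10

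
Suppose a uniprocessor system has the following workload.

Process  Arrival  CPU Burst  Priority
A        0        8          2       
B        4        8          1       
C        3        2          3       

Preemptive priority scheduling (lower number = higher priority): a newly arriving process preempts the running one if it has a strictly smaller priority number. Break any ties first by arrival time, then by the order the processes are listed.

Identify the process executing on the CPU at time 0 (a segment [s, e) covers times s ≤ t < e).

Timeline: | A 0-4 | B 4-12 | A 12-16 | C 16-18 |
Completion: A=16  B=12  C=18

A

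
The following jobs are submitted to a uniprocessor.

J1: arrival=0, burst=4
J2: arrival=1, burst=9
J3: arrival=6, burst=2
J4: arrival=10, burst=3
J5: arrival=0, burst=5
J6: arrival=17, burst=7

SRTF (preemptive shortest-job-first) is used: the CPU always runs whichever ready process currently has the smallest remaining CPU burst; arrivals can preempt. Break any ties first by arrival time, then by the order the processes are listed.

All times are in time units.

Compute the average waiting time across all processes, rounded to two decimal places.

4.33

Schedule: | J1 0-4 | J5 4-6 | J3 6-8 | J5 8-11 | J4 11-14 | J2 14-23 | J6 23-30 |
Completion: J1=4  J2=23  J3=8  J4=14  J5=11  J6=30
Turnaround (C−A): J1=4  J2=22  J3=2  J4=4  J5=11  J6=13
Waiting times: J1=0, J2=13, J3=0, J4=1, J5=6, J6=6
Average waiting = (0+13+0+1+6+6) / 6 = 26/6 = 4.33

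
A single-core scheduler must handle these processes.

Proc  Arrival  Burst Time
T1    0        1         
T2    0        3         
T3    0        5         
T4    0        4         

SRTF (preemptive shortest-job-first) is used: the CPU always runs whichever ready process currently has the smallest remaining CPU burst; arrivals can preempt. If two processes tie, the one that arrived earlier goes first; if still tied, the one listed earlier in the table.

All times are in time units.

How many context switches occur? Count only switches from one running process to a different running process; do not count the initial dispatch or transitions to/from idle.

Gantt: | T1 0-1 | T2 1-4 | T4 4-8 | T3 8-13 |
Completion: T1=1  T2=4  T3=13  T4=8

3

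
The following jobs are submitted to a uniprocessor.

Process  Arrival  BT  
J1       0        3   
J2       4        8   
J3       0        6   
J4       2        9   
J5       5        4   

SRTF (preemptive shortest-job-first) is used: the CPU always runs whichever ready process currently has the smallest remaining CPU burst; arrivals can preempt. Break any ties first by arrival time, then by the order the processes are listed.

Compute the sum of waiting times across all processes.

Gantt: | J1 0-3 | J3 3-9 | J5 9-13 | J2 13-21 | J4 21-30 |
Completion: J1=3  J2=21  J3=9  J4=30  J5=13
Turnaround (C−A): J1=3  J2=17  J3=9  J4=28  J5=8
Waiting = turnaround − burst: J1=0, J2=9, J3=3, J4=19, J5=4
Total waiting = 0 + 9 + 3 + 19 + 4 = 35

35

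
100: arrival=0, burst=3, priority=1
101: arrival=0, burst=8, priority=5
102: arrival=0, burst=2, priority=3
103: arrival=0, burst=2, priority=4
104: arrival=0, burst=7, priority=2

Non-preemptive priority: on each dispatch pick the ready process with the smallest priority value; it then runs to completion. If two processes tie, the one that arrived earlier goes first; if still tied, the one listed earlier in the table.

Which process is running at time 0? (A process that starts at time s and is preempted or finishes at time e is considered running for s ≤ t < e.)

100

Gantt: | 100 0-3 | 104 3-10 | 102 10-12 | 103 12-14 | 101 14-22 |
Completion: 100=3  101=22  102=12  103=14  104=10
Turnaround (C−A): 100=3  101=22  102=12  103=14  104=10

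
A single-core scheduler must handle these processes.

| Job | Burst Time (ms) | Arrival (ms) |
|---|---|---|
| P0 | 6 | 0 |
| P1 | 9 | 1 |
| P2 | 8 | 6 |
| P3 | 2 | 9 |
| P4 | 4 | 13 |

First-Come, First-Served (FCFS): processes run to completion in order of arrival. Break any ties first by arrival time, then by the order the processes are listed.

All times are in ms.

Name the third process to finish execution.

P2

Gantt: | P0 0-6 | P1 6-15 | P2 15-23 | P3 23-25 | P4 25-29 |
Completion: P0=6  P1=15  P2=23  P3=25  P4=29
Turnaround (C−A): P0=6  P1=14  P2=17  P3=16  P4=16
Finish order: P0 → P1 → P2 → P3 → P4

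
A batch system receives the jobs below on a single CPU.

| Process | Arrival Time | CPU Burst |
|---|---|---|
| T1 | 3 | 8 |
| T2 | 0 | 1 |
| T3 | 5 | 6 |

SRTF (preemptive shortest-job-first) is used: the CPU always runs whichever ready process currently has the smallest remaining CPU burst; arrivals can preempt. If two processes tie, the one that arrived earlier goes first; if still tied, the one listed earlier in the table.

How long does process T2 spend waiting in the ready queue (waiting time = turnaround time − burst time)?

0

Timeline: | T2 0-1 | idle 1-3 | T1 3-11 | T3 11-17 |
Completion: T1=11  T2=1  T3=17
Waiting(T2) = turnaround − burst = 1 − 1 = 0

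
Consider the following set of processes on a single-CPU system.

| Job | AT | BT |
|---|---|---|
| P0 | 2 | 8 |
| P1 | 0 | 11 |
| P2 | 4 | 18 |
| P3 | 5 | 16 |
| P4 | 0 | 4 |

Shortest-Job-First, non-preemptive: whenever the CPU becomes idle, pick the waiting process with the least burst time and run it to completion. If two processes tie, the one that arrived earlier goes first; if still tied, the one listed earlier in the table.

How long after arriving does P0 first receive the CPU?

2

Gantt: | P4 0-4 | P0 4-12 | P1 12-23 | P3 23-39 | P2 39-57 |
Completion: P0=12  P1=23  P2=57  P3=39  P4=4
Turnaround (C−A): P0=10  P1=23  P2=53  P3=34  P4=4
Response(P0) = first start − arrival = 4 − 2 = 2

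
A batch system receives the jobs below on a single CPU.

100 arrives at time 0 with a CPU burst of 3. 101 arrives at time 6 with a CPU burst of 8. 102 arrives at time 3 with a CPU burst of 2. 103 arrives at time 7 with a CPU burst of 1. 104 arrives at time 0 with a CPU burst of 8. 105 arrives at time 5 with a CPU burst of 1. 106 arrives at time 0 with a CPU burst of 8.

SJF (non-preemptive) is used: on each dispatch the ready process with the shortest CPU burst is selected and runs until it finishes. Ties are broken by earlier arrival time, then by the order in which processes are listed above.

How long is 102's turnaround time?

Gantt: | 100 0-3 | 102 3-5 | 105 5-6 | 104 6-14 | 103 14-15 | 106 15-23 | 101 23-31 |
Completion: 100=3  101=31  102=5  103=15  104=14  105=6  106=23
Turnaround (C−A): 100=3  101=25  102=2  103=8  104=14  105=1  106=23
Turnaround(102) = completion − arrival = 5 − 3 = 2

2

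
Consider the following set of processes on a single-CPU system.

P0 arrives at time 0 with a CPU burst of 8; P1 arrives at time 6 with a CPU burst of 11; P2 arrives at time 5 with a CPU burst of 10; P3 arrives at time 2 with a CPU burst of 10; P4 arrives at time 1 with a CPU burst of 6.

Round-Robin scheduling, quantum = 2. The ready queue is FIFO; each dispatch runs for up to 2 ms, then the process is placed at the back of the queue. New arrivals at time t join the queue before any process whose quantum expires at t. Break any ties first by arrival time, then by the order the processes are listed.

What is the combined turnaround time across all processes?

Gantt: | P0 0-2 | P4 2-4 | P3 4-6 | P0 6-8 | P4 8-10 | P2 10-12 | P1 12-14 | P3 14-16 | P0 16-18 | P4 18-20 | P2 20-22 | P1 22-24 | P3 24-26 | P0 26-28 | P2 28-30 | P1 30-32 | P3 32-34 | P2 34-36 | P1 36-38 | P3 38-40 | P2 40-42 | P1 42-45 |
Completion: P0=28  P1=45  P2=42  P3=40  P4=20
Turnaround (C−A): P0=28  P1=39  P2=37  P3=38  P4=19
Turnaround = completion − arrival: P0=28, P1=39, P2=37, P3=38, P4=19
Total turnaround = 28 + 39 + 37 + 38 + 19 = 161

161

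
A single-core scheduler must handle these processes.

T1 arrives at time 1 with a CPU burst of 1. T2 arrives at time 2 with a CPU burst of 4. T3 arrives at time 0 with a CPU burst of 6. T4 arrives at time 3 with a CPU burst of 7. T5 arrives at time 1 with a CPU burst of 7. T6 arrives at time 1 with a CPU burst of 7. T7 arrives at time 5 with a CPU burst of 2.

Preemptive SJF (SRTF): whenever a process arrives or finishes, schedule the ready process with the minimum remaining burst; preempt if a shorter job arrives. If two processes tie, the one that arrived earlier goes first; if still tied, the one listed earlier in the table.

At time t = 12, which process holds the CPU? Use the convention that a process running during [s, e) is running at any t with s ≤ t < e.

Gantt: | T3 0-1 | T1 1-2 | T2 2-6 | T7 6-8 | T3 8-13 | T5 13-20 | T6 20-27 | T4 27-34 |
Completion: T1=2  T2=6  T3=13  T4=34  T5=20  T6=27  T7=8
Turnaround (C−A): T1=1  T2=4  T3=13  T4=31  T5=19  T6=26  T7=3

T3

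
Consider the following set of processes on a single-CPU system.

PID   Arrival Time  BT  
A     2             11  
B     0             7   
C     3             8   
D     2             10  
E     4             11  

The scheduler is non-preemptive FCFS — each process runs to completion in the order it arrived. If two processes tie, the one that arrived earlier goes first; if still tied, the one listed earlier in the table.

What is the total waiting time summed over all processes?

Schedule: | B 0-7 | A 7-18 | D 18-28 | C 28-36 | E 36-47 |
Completion: A=18  B=7  C=36  D=28  E=47
Turnaround (C−A): A=16  B=7  C=33  D=26  E=43
Waiting = turnaround − burst: A=5, B=0, C=25, D=16, E=32
Total waiting = 5 + 0 + 25 + 16 + 32 = 78

78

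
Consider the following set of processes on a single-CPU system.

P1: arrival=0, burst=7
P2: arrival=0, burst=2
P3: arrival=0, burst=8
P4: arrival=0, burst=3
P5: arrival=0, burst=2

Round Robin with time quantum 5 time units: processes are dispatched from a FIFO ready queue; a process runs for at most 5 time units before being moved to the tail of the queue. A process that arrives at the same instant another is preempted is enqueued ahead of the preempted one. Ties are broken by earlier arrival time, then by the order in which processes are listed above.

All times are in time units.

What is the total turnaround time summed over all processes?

Schedule: | P1 0-5 | P2 5-7 | P3 7-12 | P4 12-15 | P5 15-17 | P1 17-19 | P3 19-22 |
Completion: P1=19  P2=7  P3=22  P4=15  P5=17
Turnaround = completion − arrival: P1=19, P2=7, P3=22, P4=15, P5=17
Total turnaround = 19 + 7 + 22 + 15 + 17 = 80

80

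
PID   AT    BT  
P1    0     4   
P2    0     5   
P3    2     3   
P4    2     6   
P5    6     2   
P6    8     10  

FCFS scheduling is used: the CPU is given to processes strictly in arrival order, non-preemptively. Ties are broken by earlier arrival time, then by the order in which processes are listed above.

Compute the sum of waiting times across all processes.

45

Schedule: | P1 0-4 | P2 4-9 | P3 9-12 | P4 12-18 | P5 18-20 | P6 20-30 |
Completion: P1=4  P2=9  P3=12  P4=18  P5=20  P6=30
Turnaround (C−A): P1=4  P2=9  P3=10  P4=16  P5=14  P6=22
Waiting = turnaround − burst: P1=0, P2=4, P3=7, P4=10, P5=12, P6=12
Total waiting = 0 + 4 + 7 + 10 + 12 + 12 = 45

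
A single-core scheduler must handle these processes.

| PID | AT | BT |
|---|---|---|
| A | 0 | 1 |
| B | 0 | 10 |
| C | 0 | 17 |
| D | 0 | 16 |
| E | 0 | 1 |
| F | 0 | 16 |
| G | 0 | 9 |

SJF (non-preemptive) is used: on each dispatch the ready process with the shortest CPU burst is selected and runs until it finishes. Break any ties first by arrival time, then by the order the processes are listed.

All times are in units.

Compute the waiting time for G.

2

Gantt: | A 0-1 | E 1-2 | G 2-11 | B 11-21 | D 21-37 | F 37-53 | C 53-70 |
Completion: A=1  B=21  C=70  D=37  E=2  F=53  G=11
Waiting(G) = turnaround − burst = 11 − 9 = 2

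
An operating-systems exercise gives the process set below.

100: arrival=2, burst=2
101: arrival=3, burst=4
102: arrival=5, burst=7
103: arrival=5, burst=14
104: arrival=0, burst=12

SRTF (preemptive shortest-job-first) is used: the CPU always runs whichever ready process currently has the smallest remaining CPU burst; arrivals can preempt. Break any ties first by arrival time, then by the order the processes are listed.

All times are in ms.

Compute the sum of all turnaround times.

76

Gantt: | 104 0-2 | 100 2-4 | 101 4-8 | 102 8-15 | 104 15-25 | 103 25-39 |
Completion: 100=4  101=8  102=15  103=39  104=25
Turnaround = completion − arrival: 100=2, 101=5, 102=10, 103=34, 104=25
Total turnaround = 2 + 5 + 10 + 34 + 25 = 76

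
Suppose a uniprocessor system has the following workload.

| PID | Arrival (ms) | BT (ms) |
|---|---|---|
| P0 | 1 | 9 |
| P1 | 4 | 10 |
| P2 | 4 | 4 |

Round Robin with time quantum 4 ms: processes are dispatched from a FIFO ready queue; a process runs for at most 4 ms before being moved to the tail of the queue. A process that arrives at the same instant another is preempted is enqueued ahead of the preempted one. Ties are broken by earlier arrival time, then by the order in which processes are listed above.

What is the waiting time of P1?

Schedule: | idle 0-1 | P0 1-5 | P1 5-9 | P2 9-13 | P0 13-17 | P1 17-21 | P0 21-22 | P1 22-24 |
Completion: P0=22  P1=24  P2=13
Turnaround (C−A): P0=21  P1=20  P2=9
Waiting(P1) = turnaround − burst = 20 − 10 = 10

10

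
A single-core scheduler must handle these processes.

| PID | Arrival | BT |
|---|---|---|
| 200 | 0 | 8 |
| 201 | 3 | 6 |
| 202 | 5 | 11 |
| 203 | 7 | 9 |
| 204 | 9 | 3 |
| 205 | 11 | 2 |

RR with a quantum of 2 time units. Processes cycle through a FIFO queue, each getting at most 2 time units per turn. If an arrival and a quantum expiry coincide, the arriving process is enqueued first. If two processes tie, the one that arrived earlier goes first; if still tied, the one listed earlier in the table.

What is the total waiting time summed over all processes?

92

Timeline: | 200 0-4 | 201 4-6 | 200 6-8 | 202 8-10 | 201 10-12 | 203 12-14 | 200 14-16 | 204 16-18 | 202 18-20 | 205 20-22 | 201 22-24 | 203 24-26 | 204 26-27 | 202 27-29 | 203 29-31 | 202 31-33 | 203 33-35 | 202 35-37 | 203 37-38 | 202 38-39 |
Completion: 200=16  201=24  202=39  203=38  204=27  205=22
Waiting = turnaround − burst: 200=8, 201=15, 202=23, 203=22, 204=15, 205=9
Total waiting = 8 + 15 + 23 + 22 + 15 + 9 = 92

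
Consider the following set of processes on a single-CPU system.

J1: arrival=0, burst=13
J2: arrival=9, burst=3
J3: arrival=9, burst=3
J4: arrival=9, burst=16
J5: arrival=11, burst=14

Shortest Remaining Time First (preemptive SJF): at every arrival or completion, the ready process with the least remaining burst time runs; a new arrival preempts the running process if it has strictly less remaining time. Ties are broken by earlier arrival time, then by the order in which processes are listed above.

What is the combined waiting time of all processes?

41

Timeline: | J1 0-9 | J2 9-12 | J3 12-15 | J1 15-19 | J5 19-33 | J4 33-49 |
Completion: J1=19  J2=12  J3=15  J4=49  J5=33
Waiting = turnaround − burst: J1=6, J2=0, J3=3, J4=24, J5=8
Total waiting = 6 + 0 + 3 + 24 + 8 = 41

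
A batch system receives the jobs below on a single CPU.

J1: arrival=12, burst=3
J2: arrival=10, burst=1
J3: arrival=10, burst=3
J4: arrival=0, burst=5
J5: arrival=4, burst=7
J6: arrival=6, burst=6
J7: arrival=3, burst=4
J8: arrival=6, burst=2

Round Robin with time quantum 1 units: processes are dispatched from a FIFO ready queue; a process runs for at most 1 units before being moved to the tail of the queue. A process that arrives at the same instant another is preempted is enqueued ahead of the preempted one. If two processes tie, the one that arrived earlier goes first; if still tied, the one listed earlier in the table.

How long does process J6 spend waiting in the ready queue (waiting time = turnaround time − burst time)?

Timeline: | J4 0-3 | J7 3-4 | J4 4-5 | J5 5-6 | J7 6-7 | J4 7-8 | J6 8-9 | J8 9-10 | J5 10-11 | J7 11-12 | J6 12-13 | J2 13-14 | J3 14-15 | J8 15-16 | J5 16-17 | J1 17-18 | J7 18-19 | J6 19-20 | J3 20-21 | J5 21-22 | J1 22-23 | J6 23-24 | J3 24-25 | J5 25-26 | J1 26-27 | J6 27-28 | J5 28-29 | J6 29-30 | J5 30-31 |
Completion: J1=27  J2=14  J3=25  J4=8  J5=31  J6=30  J7=19  J8=16
Waiting(J6) = turnaround − burst = 24 − 6 = 18

18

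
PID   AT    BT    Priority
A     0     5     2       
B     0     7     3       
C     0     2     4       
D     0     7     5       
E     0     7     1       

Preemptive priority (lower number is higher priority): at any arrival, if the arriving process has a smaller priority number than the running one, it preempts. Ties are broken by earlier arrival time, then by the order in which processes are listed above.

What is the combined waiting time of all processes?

Timeline: | E 0-7 | A 7-12 | B 12-19 | C 19-21 | D 21-28 |
Completion: A=12  B=19  C=21  D=28  E=7
Turnaround (C−A): A=12  B=19  C=21  D=28  E=7
Waiting = turnaround − burst: A=7, B=12, C=19, D=21, E=0
Total waiting = 7 + 12 + 19 + 21 + 0 = 59

59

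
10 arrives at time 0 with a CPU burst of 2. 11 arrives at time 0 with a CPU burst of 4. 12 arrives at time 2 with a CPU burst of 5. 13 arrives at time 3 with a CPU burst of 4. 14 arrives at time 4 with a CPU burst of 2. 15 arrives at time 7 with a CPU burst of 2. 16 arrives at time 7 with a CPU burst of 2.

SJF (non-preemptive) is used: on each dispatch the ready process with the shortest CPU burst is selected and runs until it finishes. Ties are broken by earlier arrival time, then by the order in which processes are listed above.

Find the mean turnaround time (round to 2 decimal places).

7.43

Gantt: | 10 0-2 | 11 2-6 | 14 6-8 | 15 8-10 | 16 10-12 | 13 12-16 | 12 16-21 |
Completion: 10=2  11=6  12=21  13=16  14=8  15=10  16=12
Turnaround times: 10=2, 11=6, 12=19, 13=13, 14=4, 15=3, 16=5
Average turnaround = (2+6+19+13+4+3+5) / 7 = 52/7 = 7.43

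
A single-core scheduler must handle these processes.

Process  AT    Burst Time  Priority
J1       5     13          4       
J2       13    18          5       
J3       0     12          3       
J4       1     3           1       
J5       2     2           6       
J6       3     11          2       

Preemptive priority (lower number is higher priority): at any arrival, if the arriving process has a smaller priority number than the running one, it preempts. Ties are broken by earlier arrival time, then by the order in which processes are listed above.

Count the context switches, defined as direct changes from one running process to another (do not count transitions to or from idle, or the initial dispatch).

6

Gantt: | J3 0-1 | J4 1-4 | J6 4-15 | J3 15-26 | J1 26-39 | J2 39-57 | J5 57-59 |
Completion: J1=39  J2=57  J3=26  J4=4  J5=59  J6=15
Turnaround (C−A): J1=34  J2=44  J3=26  J4=3  J5=57  J6=12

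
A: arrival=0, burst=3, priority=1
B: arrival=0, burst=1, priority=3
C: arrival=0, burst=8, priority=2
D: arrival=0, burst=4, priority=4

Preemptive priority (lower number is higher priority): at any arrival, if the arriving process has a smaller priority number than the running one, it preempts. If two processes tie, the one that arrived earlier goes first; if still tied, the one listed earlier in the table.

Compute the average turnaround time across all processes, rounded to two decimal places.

10.50

Gantt: | A 0-3 | C 3-11 | B 11-12 | D 12-16 |
Completion: A=3  B=12  C=11  D=16
Turnaround (C−A): A=3  B=12  C=11  D=16
Turnaround times: A=3, B=12, C=11, D=16
Average turnaround = (3+12+11+16) / 4 = 42/4 = 10.50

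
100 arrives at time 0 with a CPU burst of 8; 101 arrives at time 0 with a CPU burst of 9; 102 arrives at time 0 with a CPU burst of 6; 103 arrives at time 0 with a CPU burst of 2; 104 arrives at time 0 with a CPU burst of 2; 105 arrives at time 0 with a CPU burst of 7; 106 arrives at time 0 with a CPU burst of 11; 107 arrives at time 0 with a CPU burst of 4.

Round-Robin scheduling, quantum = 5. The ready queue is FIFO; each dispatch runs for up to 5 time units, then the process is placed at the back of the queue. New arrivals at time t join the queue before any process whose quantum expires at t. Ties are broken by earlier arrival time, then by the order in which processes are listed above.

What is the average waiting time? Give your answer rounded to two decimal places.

28.63

Schedule: | 100 0-5 | 101 5-10 | 102 10-15 | 103 15-17 | 104 17-19 | 105 19-24 | 106 24-29 | 107 29-33 | 100 33-36 | 101 36-40 | 102 40-41 | 105 41-43 | 106 43-49 |
Completion: 100=36  101=40  102=41  103=17  104=19  105=43  106=49  107=33
Turnaround (C−A): 100=36  101=40  102=41  103=17  104=19  105=43  106=49  107=33
Waiting times: 100=28, 101=31, 102=35, 103=15, 104=17, 105=36, 106=38, 107=29
Average waiting = (28+31+35+15+17+36+38+29) / 8 = 229/8 = 28.63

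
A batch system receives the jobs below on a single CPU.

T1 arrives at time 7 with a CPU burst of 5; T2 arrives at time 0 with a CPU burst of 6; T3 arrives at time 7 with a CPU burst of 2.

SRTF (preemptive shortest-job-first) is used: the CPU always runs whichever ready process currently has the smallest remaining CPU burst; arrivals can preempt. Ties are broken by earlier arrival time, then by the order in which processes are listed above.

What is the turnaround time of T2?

Schedule: | T2 0-6 | idle 6-7 | T3 7-9 | T1 9-14 |
Completion: T1=14  T2=6  T3=9
Turnaround(T2) = completion − arrival = 6 − 0 = 6

6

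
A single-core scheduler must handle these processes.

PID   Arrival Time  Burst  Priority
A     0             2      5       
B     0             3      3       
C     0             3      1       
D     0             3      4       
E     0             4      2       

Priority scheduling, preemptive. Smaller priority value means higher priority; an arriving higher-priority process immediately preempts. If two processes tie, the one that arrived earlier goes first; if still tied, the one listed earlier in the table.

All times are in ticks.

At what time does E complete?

7

Schedule: | C 0-3 | E 3-7 | B 7-10 | D 10-13 | A 13-15 |
Completion: A=15  B=10  C=3  D=13  E=7
Turnaround (C−A): A=15  B=10  C=3  D=13  E=7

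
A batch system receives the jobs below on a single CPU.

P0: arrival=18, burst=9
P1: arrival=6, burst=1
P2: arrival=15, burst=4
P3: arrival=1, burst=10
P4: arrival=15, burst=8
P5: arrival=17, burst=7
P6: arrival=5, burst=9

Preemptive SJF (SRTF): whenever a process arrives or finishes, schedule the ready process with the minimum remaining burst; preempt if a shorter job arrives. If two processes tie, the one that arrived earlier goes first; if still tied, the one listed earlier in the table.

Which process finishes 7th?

P0

Timeline: | idle 0-1 | P3 1-6 | P1 6-7 | P3 7-12 | P6 12-15 | P2 15-19 | P6 19-25 | P5 25-32 | P4 32-40 | P0 40-49 |
Completion: P0=49  P1=7  P2=19  P3=12  P4=40  P5=32  P6=25
Turnaround (C−A): P0=31  P1=1  P2=4  P3=11  P4=25  P5=15  P6=20
Finish order: P1 → P3 → P2 → P6 → P5 → P4 → P0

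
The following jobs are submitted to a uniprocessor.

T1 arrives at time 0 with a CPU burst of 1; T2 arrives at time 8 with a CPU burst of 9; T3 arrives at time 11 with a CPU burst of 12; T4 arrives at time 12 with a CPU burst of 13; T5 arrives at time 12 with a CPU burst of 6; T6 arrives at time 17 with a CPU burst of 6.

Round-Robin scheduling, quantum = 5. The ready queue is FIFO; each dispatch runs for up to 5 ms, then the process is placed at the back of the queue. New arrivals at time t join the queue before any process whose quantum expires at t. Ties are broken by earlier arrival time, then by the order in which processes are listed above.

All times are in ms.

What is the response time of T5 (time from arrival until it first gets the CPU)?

Timeline: | T1 0-1 | idle 1-8 | T2 8-13 | T3 13-18 | T4 18-23 | T5 23-28 | T2 28-32 | T6 32-37 | T3 37-42 | T4 42-47 | T5 47-48 | T6 48-49 | T3 49-51 | T4 51-54 |
Completion: T1=1  T2=32  T3=51  T4=54  T5=48  T6=49
Turnaround (C−A): T1=1  T2=24  T3=40  T4=42  T5=36  T6=32
Response(T5) = first start − arrival = 23 − 12 = 11

11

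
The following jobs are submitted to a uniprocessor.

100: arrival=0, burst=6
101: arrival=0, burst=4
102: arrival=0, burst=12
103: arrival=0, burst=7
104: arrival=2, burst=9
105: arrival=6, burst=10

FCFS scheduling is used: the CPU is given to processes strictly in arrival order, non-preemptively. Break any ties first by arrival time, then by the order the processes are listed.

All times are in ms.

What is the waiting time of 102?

10

Gantt: | 100 0-6 | 101 6-10 | 102 10-22 | 103 22-29 | 104 29-38 | 105 38-48 |
Completion: 100=6  101=10  102=22  103=29  104=38  105=48
Turnaround (C−A): 100=6  101=10  102=22  103=29  104=36  105=42
Waiting(102) = turnaround − burst = 22 − 12 = 10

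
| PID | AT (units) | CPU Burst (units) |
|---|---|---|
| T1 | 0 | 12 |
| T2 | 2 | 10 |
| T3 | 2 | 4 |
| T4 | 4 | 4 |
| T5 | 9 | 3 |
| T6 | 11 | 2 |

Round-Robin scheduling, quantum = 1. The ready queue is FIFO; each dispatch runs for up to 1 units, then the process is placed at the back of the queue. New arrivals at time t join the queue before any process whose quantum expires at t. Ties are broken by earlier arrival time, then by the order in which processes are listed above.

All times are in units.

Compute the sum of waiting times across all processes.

Timeline: | T1 0-2 | T2 2-3 | T3 3-4 | T1 4-5 | T2 5-6 | T4 6-7 | T3 7-8 | T1 8-9 | T2 9-10 | T4 10-11 | T3 11-12 | T5 12-13 | T1 13-14 | T2 14-15 | T6 15-16 | T4 16-17 | T3 17-18 | T5 18-19 | T1 19-20 | T2 20-21 | T6 21-22 | T4 22-23 | T5 23-24 | T1 24-25 | T2 25-26 | T1 26-27 | T2 27-28 | T1 28-29 | T2 29-30 | T1 30-31 | T2 31-32 | T1 32-33 | T2 33-34 | T1 34-35 |
Completion: T1=35  T2=34  T3=18  T4=23  T5=24  T6=22
Waiting = turnaround − burst: T1=23, T2=22, T3=12, T4=15, T5=12, T6=9
Total waiting = 23 + 22 + 12 + 15 + 12 + 9 = 93

93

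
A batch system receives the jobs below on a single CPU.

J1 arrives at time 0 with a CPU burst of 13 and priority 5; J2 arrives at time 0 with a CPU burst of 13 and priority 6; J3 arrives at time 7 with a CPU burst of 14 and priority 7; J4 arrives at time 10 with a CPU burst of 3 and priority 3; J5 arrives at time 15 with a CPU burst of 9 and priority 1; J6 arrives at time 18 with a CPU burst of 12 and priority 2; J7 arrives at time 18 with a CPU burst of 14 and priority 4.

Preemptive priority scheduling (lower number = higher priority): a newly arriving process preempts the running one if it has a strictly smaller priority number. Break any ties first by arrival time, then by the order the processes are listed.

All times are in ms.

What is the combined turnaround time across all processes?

248

Gantt: | J1 0-10 | J4 10-13 | J1 13-15 | J5 15-24 | J6 24-36 | J7 36-50 | J1 50-51 | J2 51-64 | J3 64-78 |
Completion: J1=51  J2=64  J3=78  J4=13  J5=24  J6=36  J7=50
Turnaround = completion − arrival: J1=51, J2=64, J3=71, J4=3, J5=9, J6=18, J7=32
Total turnaround = 51 + 64 + 71 + 3 + 9 + 18 + 32 = 248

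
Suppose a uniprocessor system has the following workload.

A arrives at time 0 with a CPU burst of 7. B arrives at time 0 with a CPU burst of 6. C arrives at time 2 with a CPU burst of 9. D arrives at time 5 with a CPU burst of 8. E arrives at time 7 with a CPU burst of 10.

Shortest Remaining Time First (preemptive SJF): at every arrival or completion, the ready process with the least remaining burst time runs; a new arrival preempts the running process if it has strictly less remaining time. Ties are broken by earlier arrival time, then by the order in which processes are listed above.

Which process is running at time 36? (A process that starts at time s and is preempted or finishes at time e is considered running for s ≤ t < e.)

Schedule: | B 0-6 | A 6-13 | D 13-21 | C 21-30 | E 30-40 |
Completion: A=13  B=6  C=30  D=21  E=40

E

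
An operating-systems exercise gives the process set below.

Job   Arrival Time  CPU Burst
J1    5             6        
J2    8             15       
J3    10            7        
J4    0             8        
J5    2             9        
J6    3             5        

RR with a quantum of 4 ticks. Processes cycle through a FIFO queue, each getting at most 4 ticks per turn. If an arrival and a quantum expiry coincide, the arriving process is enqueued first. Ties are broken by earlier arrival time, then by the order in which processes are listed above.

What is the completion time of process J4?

Timeline: | J4 0-4 | J5 4-8 | J6 8-12 | J4 12-16 | J1 16-20 | J2 20-24 | J5 24-28 | J3 28-32 | J6 32-33 | J1 33-35 | J2 35-39 | J5 39-40 | J3 40-43 | J2 43-50 |
Completion: J1=35  J2=50  J3=43  J4=16  J5=40  J6=33
Turnaround (C−A): J1=30  J2=42  J3=33  J4=16  J5=38  J6=30

16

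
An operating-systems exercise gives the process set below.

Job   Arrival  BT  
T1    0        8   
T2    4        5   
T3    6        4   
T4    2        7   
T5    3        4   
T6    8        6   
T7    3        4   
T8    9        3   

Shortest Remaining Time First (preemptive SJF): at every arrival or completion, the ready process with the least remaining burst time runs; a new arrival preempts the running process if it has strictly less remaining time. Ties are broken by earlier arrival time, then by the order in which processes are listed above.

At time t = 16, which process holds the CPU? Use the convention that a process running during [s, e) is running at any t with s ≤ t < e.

T3

Schedule: | T1 0-3 | T5 3-7 | T7 7-11 | T8 11-14 | T3 14-18 | T1 18-23 | T2 23-28 | T6 28-34 | T4 34-41 |
Completion: T1=23  T2=28  T3=18  T4=41  T5=7  T6=34  T7=11  T8=14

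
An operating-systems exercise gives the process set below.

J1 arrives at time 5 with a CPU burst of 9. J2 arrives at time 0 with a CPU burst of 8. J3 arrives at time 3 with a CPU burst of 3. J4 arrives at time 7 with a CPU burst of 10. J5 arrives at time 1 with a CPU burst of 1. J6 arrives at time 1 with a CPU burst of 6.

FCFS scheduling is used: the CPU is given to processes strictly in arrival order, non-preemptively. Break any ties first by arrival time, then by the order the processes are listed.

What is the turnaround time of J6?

Timeline: | J2 0-8 | J5 8-9 | J6 9-15 | J3 15-18 | J1 18-27 | J4 27-37 |
Completion: J1=27  J2=8  J3=18  J4=37  J5=9  J6=15
Turnaround(J6) = completion − arrival = 15 − 1 = 14

14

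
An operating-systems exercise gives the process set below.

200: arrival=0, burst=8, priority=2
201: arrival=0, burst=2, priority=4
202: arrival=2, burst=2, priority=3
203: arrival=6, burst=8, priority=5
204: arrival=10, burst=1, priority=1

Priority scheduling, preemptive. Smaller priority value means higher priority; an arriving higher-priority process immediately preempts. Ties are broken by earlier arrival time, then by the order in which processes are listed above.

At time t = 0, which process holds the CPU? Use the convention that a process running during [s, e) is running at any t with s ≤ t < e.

Gantt: | 200 0-8 | 202 8-10 | 204 10-11 | 201 11-13 | 203 13-21 |
Completion: 200=8  201=13  202=10  203=21  204=11

200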